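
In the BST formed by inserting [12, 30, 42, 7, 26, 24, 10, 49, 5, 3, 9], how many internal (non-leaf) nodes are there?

Tree built from: [12, 30, 42, 7, 26, 24, 10, 49, 5, 3, 9]
Tree (level-order array): [12, 7, 30, 5, 10, 26, 42, 3, None, 9, None, 24, None, None, 49]
Rule: An internal node has at least one child.
Per-node child counts:
  node 12: 2 child(ren)
  node 7: 2 child(ren)
  node 5: 1 child(ren)
  node 3: 0 child(ren)
  node 10: 1 child(ren)
  node 9: 0 child(ren)
  node 30: 2 child(ren)
  node 26: 1 child(ren)
  node 24: 0 child(ren)
  node 42: 1 child(ren)
  node 49: 0 child(ren)
Matching nodes: [12, 7, 5, 10, 30, 26, 42]
Count of internal (non-leaf) nodes: 7


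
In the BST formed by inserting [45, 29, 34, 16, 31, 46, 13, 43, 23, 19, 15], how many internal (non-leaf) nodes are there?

Tree built from: [45, 29, 34, 16, 31, 46, 13, 43, 23, 19, 15]
Tree (level-order array): [45, 29, 46, 16, 34, None, None, 13, 23, 31, 43, None, 15, 19]
Rule: An internal node has at least one child.
Per-node child counts:
  node 45: 2 child(ren)
  node 29: 2 child(ren)
  node 16: 2 child(ren)
  node 13: 1 child(ren)
  node 15: 0 child(ren)
  node 23: 1 child(ren)
  node 19: 0 child(ren)
  node 34: 2 child(ren)
  node 31: 0 child(ren)
  node 43: 0 child(ren)
  node 46: 0 child(ren)
Matching nodes: [45, 29, 16, 13, 23, 34]
Count of internal (non-leaf) nodes: 6


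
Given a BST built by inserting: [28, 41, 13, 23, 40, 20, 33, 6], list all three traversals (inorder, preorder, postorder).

Tree insertion order: [28, 41, 13, 23, 40, 20, 33, 6]
Tree (level-order array): [28, 13, 41, 6, 23, 40, None, None, None, 20, None, 33]
Inorder (L, root, R): [6, 13, 20, 23, 28, 33, 40, 41]
Preorder (root, L, R): [28, 13, 6, 23, 20, 41, 40, 33]
Postorder (L, R, root): [6, 20, 23, 13, 33, 40, 41, 28]


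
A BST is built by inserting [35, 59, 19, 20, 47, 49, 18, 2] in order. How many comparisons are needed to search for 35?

Search path for 35: 35
Found: True
Comparisons: 1


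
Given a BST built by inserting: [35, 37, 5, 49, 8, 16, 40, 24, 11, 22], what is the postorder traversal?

Tree insertion order: [35, 37, 5, 49, 8, 16, 40, 24, 11, 22]
Tree (level-order array): [35, 5, 37, None, 8, None, 49, None, 16, 40, None, 11, 24, None, None, None, None, 22]
Postorder traversal: [11, 22, 24, 16, 8, 5, 40, 49, 37, 35]


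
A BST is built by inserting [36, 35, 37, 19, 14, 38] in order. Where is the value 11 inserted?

Starting tree (level order): [36, 35, 37, 19, None, None, 38, 14]
Insertion path: 36 -> 35 -> 19 -> 14
Result: insert 11 as left child of 14
Final tree (level order): [36, 35, 37, 19, None, None, 38, 14, None, None, None, 11]


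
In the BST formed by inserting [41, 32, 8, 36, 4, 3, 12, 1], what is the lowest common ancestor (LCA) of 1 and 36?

Tree insertion order: [41, 32, 8, 36, 4, 3, 12, 1]
Tree (level-order array): [41, 32, None, 8, 36, 4, 12, None, None, 3, None, None, None, 1]
In a BST, the LCA of p=1, q=36 is the first node v on the
root-to-leaf path with p <= v <= q (go left if both < v, right if both > v).
Walk from root:
  at 41: both 1 and 36 < 41, go left
  at 32: 1 <= 32 <= 36, this is the LCA
LCA = 32


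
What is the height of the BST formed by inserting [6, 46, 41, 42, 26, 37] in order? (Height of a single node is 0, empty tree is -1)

Insertion order: [6, 46, 41, 42, 26, 37]
Tree (level-order array): [6, None, 46, 41, None, 26, 42, None, 37]
Compute height bottom-up (empty subtree = -1):
  height(37) = 1 + max(-1, -1) = 0
  height(26) = 1 + max(-1, 0) = 1
  height(42) = 1 + max(-1, -1) = 0
  height(41) = 1 + max(1, 0) = 2
  height(46) = 1 + max(2, -1) = 3
  height(6) = 1 + max(-1, 3) = 4
Height = 4


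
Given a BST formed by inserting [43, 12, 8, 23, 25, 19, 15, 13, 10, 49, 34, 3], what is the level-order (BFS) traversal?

Tree insertion order: [43, 12, 8, 23, 25, 19, 15, 13, 10, 49, 34, 3]
Tree (level-order array): [43, 12, 49, 8, 23, None, None, 3, 10, 19, 25, None, None, None, None, 15, None, None, 34, 13]
BFS from the root, enqueuing left then right child of each popped node:
  queue [43] -> pop 43, enqueue [12, 49], visited so far: [43]
  queue [12, 49] -> pop 12, enqueue [8, 23], visited so far: [43, 12]
  queue [49, 8, 23] -> pop 49, enqueue [none], visited so far: [43, 12, 49]
  queue [8, 23] -> pop 8, enqueue [3, 10], visited so far: [43, 12, 49, 8]
  queue [23, 3, 10] -> pop 23, enqueue [19, 25], visited so far: [43, 12, 49, 8, 23]
  queue [3, 10, 19, 25] -> pop 3, enqueue [none], visited so far: [43, 12, 49, 8, 23, 3]
  queue [10, 19, 25] -> pop 10, enqueue [none], visited so far: [43, 12, 49, 8, 23, 3, 10]
  queue [19, 25] -> pop 19, enqueue [15], visited so far: [43, 12, 49, 8, 23, 3, 10, 19]
  queue [25, 15] -> pop 25, enqueue [34], visited so far: [43, 12, 49, 8, 23, 3, 10, 19, 25]
  queue [15, 34] -> pop 15, enqueue [13], visited so far: [43, 12, 49, 8, 23, 3, 10, 19, 25, 15]
  queue [34, 13] -> pop 34, enqueue [none], visited so far: [43, 12, 49, 8, 23, 3, 10, 19, 25, 15, 34]
  queue [13] -> pop 13, enqueue [none], visited so far: [43, 12, 49, 8, 23, 3, 10, 19, 25, 15, 34, 13]
Result: [43, 12, 49, 8, 23, 3, 10, 19, 25, 15, 34, 13]


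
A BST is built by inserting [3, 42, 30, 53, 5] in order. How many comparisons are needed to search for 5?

Search path for 5: 3 -> 42 -> 30 -> 5
Found: True
Comparisons: 4


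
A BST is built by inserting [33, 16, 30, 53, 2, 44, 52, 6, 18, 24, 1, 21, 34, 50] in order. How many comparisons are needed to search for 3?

Search path for 3: 33 -> 16 -> 2 -> 6
Found: False
Comparisons: 4


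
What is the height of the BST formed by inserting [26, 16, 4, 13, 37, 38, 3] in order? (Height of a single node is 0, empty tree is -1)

Insertion order: [26, 16, 4, 13, 37, 38, 3]
Tree (level-order array): [26, 16, 37, 4, None, None, 38, 3, 13]
Compute height bottom-up (empty subtree = -1):
  height(3) = 1 + max(-1, -1) = 0
  height(13) = 1 + max(-1, -1) = 0
  height(4) = 1 + max(0, 0) = 1
  height(16) = 1 + max(1, -1) = 2
  height(38) = 1 + max(-1, -1) = 0
  height(37) = 1 + max(-1, 0) = 1
  height(26) = 1 + max(2, 1) = 3
Height = 3


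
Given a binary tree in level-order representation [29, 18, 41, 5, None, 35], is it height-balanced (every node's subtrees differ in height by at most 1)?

Tree (level-order array): [29, 18, 41, 5, None, 35]
Definition: a tree is height-balanced if, at every node, |h(left) - h(right)| <= 1 (empty subtree has height -1).
Bottom-up per-node check:
  node 5: h_left=-1, h_right=-1, diff=0 [OK], height=0
  node 18: h_left=0, h_right=-1, diff=1 [OK], height=1
  node 35: h_left=-1, h_right=-1, diff=0 [OK], height=0
  node 41: h_left=0, h_right=-1, diff=1 [OK], height=1
  node 29: h_left=1, h_right=1, diff=0 [OK], height=2
All nodes satisfy the balance condition.
Result: Balanced


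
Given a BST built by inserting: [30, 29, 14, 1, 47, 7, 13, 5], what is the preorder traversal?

Tree insertion order: [30, 29, 14, 1, 47, 7, 13, 5]
Tree (level-order array): [30, 29, 47, 14, None, None, None, 1, None, None, 7, 5, 13]
Preorder traversal: [30, 29, 14, 1, 7, 5, 13, 47]


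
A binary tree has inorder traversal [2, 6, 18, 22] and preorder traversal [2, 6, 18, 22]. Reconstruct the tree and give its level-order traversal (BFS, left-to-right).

Inorder:  [2, 6, 18, 22]
Preorder: [2, 6, 18, 22]
Algorithm: preorder visits root first, so consume preorder in order;
for each root, split the current inorder slice at that value into
left-subtree inorder and right-subtree inorder, then recurse.
Recursive splits:
  root=2; inorder splits into left=[], right=[6, 18, 22]
  root=6; inorder splits into left=[], right=[18, 22]
  root=18; inorder splits into left=[], right=[22]
  root=22; inorder splits into left=[], right=[]
Reconstructed level-order: [2, 6, 18, 22]


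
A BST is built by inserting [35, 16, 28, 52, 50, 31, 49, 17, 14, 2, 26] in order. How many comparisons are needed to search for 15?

Search path for 15: 35 -> 16 -> 14
Found: False
Comparisons: 3


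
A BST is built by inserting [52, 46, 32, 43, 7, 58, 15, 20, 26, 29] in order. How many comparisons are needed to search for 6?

Search path for 6: 52 -> 46 -> 32 -> 7
Found: False
Comparisons: 4


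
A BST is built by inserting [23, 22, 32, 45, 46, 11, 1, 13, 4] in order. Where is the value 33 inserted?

Starting tree (level order): [23, 22, 32, 11, None, None, 45, 1, 13, None, 46, None, 4]
Insertion path: 23 -> 32 -> 45
Result: insert 33 as left child of 45
Final tree (level order): [23, 22, 32, 11, None, None, 45, 1, 13, 33, 46, None, 4]


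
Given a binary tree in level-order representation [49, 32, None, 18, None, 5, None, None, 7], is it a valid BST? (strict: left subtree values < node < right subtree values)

Level-order array: [49, 32, None, 18, None, 5, None, None, 7]
Validate using subtree bounds (lo, hi): at each node, require lo < value < hi,
then recurse left with hi=value and right with lo=value.
Preorder trace (stopping at first violation):
  at node 49 with bounds (-inf, +inf): OK
  at node 32 with bounds (-inf, 49): OK
  at node 18 with bounds (-inf, 32): OK
  at node 5 with bounds (-inf, 18): OK
  at node 7 with bounds (5, 18): OK
No violation found at any node.
Result: Valid BST


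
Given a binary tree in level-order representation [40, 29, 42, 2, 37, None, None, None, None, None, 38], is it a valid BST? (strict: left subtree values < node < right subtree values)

Level-order array: [40, 29, 42, 2, 37, None, None, None, None, None, 38]
Validate using subtree bounds (lo, hi): at each node, require lo < value < hi,
then recurse left with hi=value and right with lo=value.
Preorder trace (stopping at first violation):
  at node 40 with bounds (-inf, +inf): OK
  at node 29 with bounds (-inf, 40): OK
  at node 2 with bounds (-inf, 29): OK
  at node 37 with bounds (29, 40): OK
  at node 38 with bounds (37, 40): OK
  at node 42 with bounds (40, +inf): OK
No violation found at any node.
Result: Valid BST


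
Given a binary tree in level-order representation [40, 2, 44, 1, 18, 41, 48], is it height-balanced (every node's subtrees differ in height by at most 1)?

Tree (level-order array): [40, 2, 44, 1, 18, 41, 48]
Definition: a tree is height-balanced if, at every node, |h(left) - h(right)| <= 1 (empty subtree has height -1).
Bottom-up per-node check:
  node 1: h_left=-1, h_right=-1, diff=0 [OK], height=0
  node 18: h_left=-1, h_right=-1, diff=0 [OK], height=0
  node 2: h_left=0, h_right=0, diff=0 [OK], height=1
  node 41: h_left=-1, h_right=-1, diff=0 [OK], height=0
  node 48: h_left=-1, h_right=-1, diff=0 [OK], height=0
  node 44: h_left=0, h_right=0, diff=0 [OK], height=1
  node 40: h_left=1, h_right=1, diff=0 [OK], height=2
All nodes satisfy the balance condition.
Result: Balanced


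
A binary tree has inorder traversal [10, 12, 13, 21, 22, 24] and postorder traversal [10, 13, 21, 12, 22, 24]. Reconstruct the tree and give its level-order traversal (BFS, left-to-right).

Inorder:   [10, 12, 13, 21, 22, 24]
Postorder: [10, 13, 21, 12, 22, 24]
Algorithm: postorder visits root last, so walk postorder right-to-left;
each value is the root of the current inorder slice — split it at that
value, recurse on the right subtree first, then the left.
Recursive splits:
  root=24; inorder splits into left=[10, 12, 13, 21, 22], right=[]
  root=22; inorder splits into left=[10, 12, 13, 21], right=[]
  root=12; inorder splits into left=[10], right=[13, 21]
  root=21; inorder splits into left=[13], right=[]
  root=13; inorder splits into left=[], right=[]
  root=10; inorder splits into left=[], right=[]
Reconstructed level-order: [24, 22, 12, 10, 21, 13]


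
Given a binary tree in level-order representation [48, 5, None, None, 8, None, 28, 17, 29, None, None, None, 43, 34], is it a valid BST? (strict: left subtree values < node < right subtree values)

Level-order array: [48, 5, None, None, 8, None, 28, 17, 29, None, None, None, 43, 34]
Validate using subtree bounds (lo, hi): at each node, require lo < value < hi,
then recurse left with hi=value and right with lo=value.
Preorder trace (stopping at first violation):
  at node 48 with bounds (-inf, +inf): OK
  at node 5 with bounds (-inf, 48): OK
  at node 8 with bounds (5, 48): OK
  at node 28 with bounds (8, 48): OK
  at node 17 with bounds (8, 28): OK
  at node 29 with bounds (28, 48): OK
  at node 43 with bounds (29, 48): OK
  at node 34 with bounds (29, 43): OK
No violation found at any node.
Result: Valid BST


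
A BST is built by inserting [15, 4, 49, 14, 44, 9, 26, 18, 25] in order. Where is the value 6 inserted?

Starting tree (level order): [15, 4, 49, None, 14, 44, None, 9, None, 26, None, None, None, 18, None, None, 25]
Insertion path: 15 -> 4 -> 14 -> 9
Result: insert 6 as left child of 9
Final tree (level order): [15, 4, 49, None, 14, 44, None, 9, None, 26, None, 6, None, 18, None, None, None, None, 25]


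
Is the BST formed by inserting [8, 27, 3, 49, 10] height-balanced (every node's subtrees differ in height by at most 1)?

Tree (level-order array): [8, 3, 27, None, None, 10, 49]
Definition: a tree is height-balanced if, at every node, |h(left) - h(right)| <= 1 (empty subtree has height -1).
Bottom-up per-node check:
  node 3: h_left=-1, h_right=-1, diff=0 [OK], height=0
  node 10: h_left=-1, h_right=-1, diff=0 [OK], height=0
  node 49: h_left=-1, h_right=-1, diff=0 [OK], height=0
  node 27: h_left=0, h_right=0, diff=0 [OK], height=1
  node 8: h_left=0, h_right=1, diff=1 [OK], height=2
All nodes satisfy the balance condition.
Result: Balanced


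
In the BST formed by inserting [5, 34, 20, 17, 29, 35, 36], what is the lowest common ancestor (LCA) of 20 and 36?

Tree insertion order: [5, 34, 20, 17, 29, 35, 36]
Tree (level-order array): [5, None, 34, 20, 35, 17, 29, None, 36]
In a BST, the LCA of p=20, q=36 is the first node v on the
root-to-leaf path with p <= v <= q (go left if both < v, right if both > v).
Walk from root:
  at 5: both 20 and 36 > 5, go right
  at 34: 20 <= 34 <= 36, this is the LCA
LCA = 34


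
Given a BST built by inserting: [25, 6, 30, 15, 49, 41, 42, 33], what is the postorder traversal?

Tree insertion order: [25, 6, 30, 15, 49, 41, 42, 33]
Tree (level-order array): [25, 6, 30, None, 15, None, 49, None, None, 41, None, 33, 42]
Postorder traversal: [15, 6, 33, 42, 41, 49, 30, 25]


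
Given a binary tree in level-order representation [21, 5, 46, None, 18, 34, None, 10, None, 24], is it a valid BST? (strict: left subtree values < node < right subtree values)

Level-order array: [21, 5, 46, None, 18, 34, None, 10, None, 24]
Validate using subtree bounds (lo, hi): at each node, require lo < value < hi,
then recurse left with hi=value and right with lo=value.
Preorder trace (stopping at first violation):
  at node 21 with bounds (-inf, +inf): OK
  at node 5 with bounds (-inf, 21): OK
  at node 18 with bounds (5, 21): OK
  at node 10 with bounds (5, 18): OK
  at node 46 with bounds (21, +inf): OK
  at node 34 with bounds (21, 46): OK
  at node 24 with bounds (21, 34): OK
No violation found at any node.
Result: Valid BST


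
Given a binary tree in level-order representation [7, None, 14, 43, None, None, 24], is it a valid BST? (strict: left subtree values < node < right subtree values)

Level-order array: [7, None, 14, 43, None, None, 24]
Validate using subtree bounds (lo, hi): at each node, require lo < value < hi,
then recurse left with hi=value and right with lo=value.
Preorder trace (stopping at first violation):
  at node 7 with bounds (-inf, +inf): OK
  at node 14 with bounds (7, +inf): OK
  at node 43 with bounds (7, 14): VIOLATION
Node 43 violates its bound: not (7 < 43 < 14).
Result: Not a valid BST


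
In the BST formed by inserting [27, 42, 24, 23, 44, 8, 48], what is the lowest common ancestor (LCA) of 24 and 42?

Tree insertion order: [27, 42, 24, 23, 44, 8, 48]
Tree (level-order array): [27, 24, 42, 23, None, None, 44, 8, None, None, 48]
In a BST, the LCA of p=24, q=42 is the first node v on the
root-to-leaf path with p <= v <= q (go left if both < v, right if both > v).
Walk from root:
  at 27: 24 <= 27 <= 42, this is the LCA
LCA = 27


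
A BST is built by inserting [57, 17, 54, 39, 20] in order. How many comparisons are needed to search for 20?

Search path for 20: 57 -> 17 -> 54 -> 39 -> 20
Found: True
Comparisons: 5


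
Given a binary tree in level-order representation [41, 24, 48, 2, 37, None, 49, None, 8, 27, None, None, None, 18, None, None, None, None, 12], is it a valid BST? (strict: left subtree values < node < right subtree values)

Level-order array: [41, 24, 48, 2, 37, None, 49, None, 8, 27, None, None, None, 18, None, None, None, None, 12]
Validate using subtree bounds (lo, hi): at each node, require lo < value < hi,
then recurse left with hi=value and right with lo=value.
Preorder trace (stopping at first violation):
  at node 41 with bounds (-inf, +inf): OK
  at node 24 with bounds (-inf, 41): OK
  at node 2 with bounds (-inf, 24): OK
  at node 8 with bounds (2, 24): OK
  at node 18 with bounds (2, 8): VIOLATION
Node 18 violates its bound: not (2 < 18 < 8).
Result: Not a valid BST


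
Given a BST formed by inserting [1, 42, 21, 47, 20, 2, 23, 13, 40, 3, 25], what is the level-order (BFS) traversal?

Tree insertion order: [1, 42, 21, 47, 20, 2, 23, 13, 40, 3, 25]
Tree (level-order array): [1, None, 42, 21, 47, 20, 23, None, None, 2, None, None, 40, None, 13, 25, None, 3]
BFS from the root, enqueuing left then right child of each popped node:
  queue [1] -> pop 1, enqueue [42], visited so far: [1]
  queue [42] -> pop 42, enqueue [21, 47], visited so far: [1, 42]
  queue [21, 47] -> pop 21, enqueue [20, 23], visited so far: [1, 42, 21]
  queue [47, 20, 23] -> pop 47, enqueue [none], visited so far: [1, 42, 21, 47]
  queue [20, 23] -> pop 20, enqueue [2], visited so far: [1, 42, 21, 47, 20]
  queue [23, 2] -> pop 23, enqueue [40], visited so far: [1, 42, 21, 47, 20, 23]
  queue [2, 40] -> pop 2, enqueue [13], visited so far: [1, 42, 21, 47, 20, 23, 2]
  queue [40, 13] -> pop 40, enqueue [25], visited so far: [1, 42, 21, 47, 20, 23, 2, 40]
  queue [13, 25] -> pop 13, enqueue [3], visited so far: [1, 42, 21, 47, 20, 23, 2, 40, 13]
  queue [25, 3] -> pop 25, enqueue [none], visited so far: [1, 42, 21, 47, 20, 23, 2, 40, 13, 25]
  queue [3] -> pop 3, enqueue [none], visited so far: [1, 42, 21, 47, 20, 23, 2, 40, 13, 25, 3]
Result: [1, 42, 21, 47, 20, 23, 2, 40, 13, 25, 3]


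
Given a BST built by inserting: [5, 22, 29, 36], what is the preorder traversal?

Tree insertion order: [5, 22, 29, 36]
Tree (level-order array): [5, None, 22, None, 29, None, 36]
Preorder traversal: [5, 22, 29, 36]


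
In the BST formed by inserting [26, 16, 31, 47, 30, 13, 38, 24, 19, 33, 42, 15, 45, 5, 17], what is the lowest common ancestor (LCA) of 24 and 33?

Tree insertion order: [26, 16, 31, 47, 30, 13, 38, 24, 19, 33, 42, 15, 45, 5, 17]
Tree (level-order array): [26, 16, 31, 13, 24, 30, 47, 5, 15, 19, None, None, None, 38, None, None, None, None, None, 17, None, 33, 42, None, None, None, None, None, 45]
In a BST, the LCA of p=24, q=33 is the first node v on the
root-to-leaf path with p <= v <= q (go left if both < v, right if both > v).
Walk from root:
  at 26: 24 <= 26 <= 33, this is the LCA
LCA = 26


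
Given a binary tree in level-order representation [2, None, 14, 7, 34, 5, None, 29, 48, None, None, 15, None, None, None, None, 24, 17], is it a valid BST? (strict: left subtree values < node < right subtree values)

Level-order array: [2, None, 14, 7, 34, 5, None, 29, 48, None, None, 15, None, None, None, None, 24, 17]
Validate using subtree bounds (lo, hi): at each node, require lo < value < hi,
then recurse left with hi=value and right with lo=value.
Preorder trace (stopping at first violation):
  at node 2 with bounds (-inf, +inf): OK
  at node 14 with bounds (2, +inf): OK
  at node 7 with bounds (2, 14): OK
  at node 5 with bounds (2, 7): OK
  at node 34 with bounds (14, +inf): OK
  at node 29 with bounds (14, 34): OK
  at node 15 with bounds (14, 29): OK
  at node 24 with bounds (15, 29): OK
  at node 17 with bounds (15, 24): OK
  at node 48 with bounds (34, +inf): OK
No violation found at any node.
Result: Valid BST


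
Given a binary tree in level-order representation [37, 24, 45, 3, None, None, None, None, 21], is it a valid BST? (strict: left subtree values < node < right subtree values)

Level-order array: [37, 24, 45, 3, None, None, None, None, 21]
Validate using subtree bounds (lo, hi): at each node, require lo < value < hi,
then recurse left with hi=value and right with lo=value.
Preorder trace (stopping at first violation):
  at node 37 with bounds (-inf, +inf): OK
  at node 24 with bounds (-inf, 37): OK
  at node 3 with bounds (-inf, 24): OK
  at node 21 with bounds (3, 24): OK
  at node 45 with bounds (37, +inf): OK
No violation found at any node.
Result: Valid BST


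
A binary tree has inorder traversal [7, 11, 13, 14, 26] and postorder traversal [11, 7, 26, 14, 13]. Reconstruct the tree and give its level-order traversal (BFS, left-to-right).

Inorder:   [7, 11, 13, 14, 26]
Postorder: [11, 7, 26, 14, 13]
Algorithm: postorder visits root last, so walk postorder right-to-left;
each value is the root of the current inorder slice — split it at that
value, recurse on the right subtree first, then the left.
Recursive splits:
  root=13; inorder splits into left=[7, 11], right=[14, 26]
  root=14; inorder splits into left=[], right=[26]
  root=26; inorder splits into left=[], right=[]
  root=7; inorder splits into left=[], right=[11]
  root=11; inorder splits into left=[], right=[]
Reconstructed level-order: [13, 7, 14, 11, 26]


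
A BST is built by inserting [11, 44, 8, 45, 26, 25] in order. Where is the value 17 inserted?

Starting tree (level order): [11, 8, 44, None, None, 26, 45, 25]
Insertion path: 11 -> 44 -> 26 -> 25
Result: insert 17 as left child of 25
Final tree (level order): [11, 8, 44, None, None, 26, 45, 25, None, None, None, 17]


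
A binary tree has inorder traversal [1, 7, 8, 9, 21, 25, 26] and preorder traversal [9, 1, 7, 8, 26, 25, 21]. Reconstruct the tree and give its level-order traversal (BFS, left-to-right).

Inorder:  [1, 7, 8, 9, 21, 25, 26]
Preorder: [9, 1, 7, 8, 26, 25, 21]
Algorithm: preorder visits root first, so consume preorder in order;
for each root, split the current inorder slice at that value into
left-subtree inorder and right-subtree inorder, then recurse.
Recursive splits:
  root=9; inorder splits into left=[1, 7, 8], right=[21, 25, 26]
  root=1; inorder splits into left=[], right=[7, 8]
  root=7; inorder splits into left=[], right=[8]
  root=8; inorder splits into left=[], right=[]
  root=26; inorder splits into left=[21, 25], right=[]
  root=25; inorder splits into left=[21], right=[]
  root=21; inorder splits into left=[], right=[]
Reconstructed level-order: [9, 1, 26, 7, 25, 8, 21]


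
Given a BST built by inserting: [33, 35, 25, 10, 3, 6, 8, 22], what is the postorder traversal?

Tree insertion order: [33, 35, 25, 10, 3, 6, 8, 22]
Tree (level-order array): [33, 25, 35, 10, None, None, None, 3, 22, None, 6, None, None, None, 8]
Postorder traversal: [8, 6, 3, 22, 10, 25, 35, 33]


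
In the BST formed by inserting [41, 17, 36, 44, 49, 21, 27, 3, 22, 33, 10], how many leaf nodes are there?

Tree built from: [41, 17, 36, 44, 49, 21, 27, 3, 22, 33, 10]
Tree (level-order array): [41, 17, 44, 3, 36, None, 49, None, 10, 21, None, None, None, None, None, None, 27, 22, 33]
Rule: A leaf has 0 children.
Per-node child counts:
  node 41: 2 child(ren)
  node 17: 2 child(ren)
  node 3: 1 child(ren)
  node 10: 0 child(ren)
  node 36: 1 child(ren)
  node 21: 1 child(ren)
  node 27: 2 child(ren)
  node 22: 0 child(ren)
  node 33: 0 child(ren)
  node 44: 1 child(ren)
  node 49: 0 child(ren)
Matching nodes: [10, 22, 33, 49]
Count of leaf nodes: 4


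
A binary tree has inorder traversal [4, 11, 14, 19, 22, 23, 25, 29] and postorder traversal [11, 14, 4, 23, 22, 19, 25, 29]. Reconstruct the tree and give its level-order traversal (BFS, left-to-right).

Inorder:   [4, 11, 14, 19, 22, 23, 25, 29]
Postorder: [11, 14, 4, 23, 22, 19, 25, 29]
Algorithm: postorder visits root last, so walk postorder right-to-left;
each value is the root of the current inorder slice — split it at that
value, recurse on the right subtree first, then the left.
Recursive splits:
  root=29; inorder splits into left=[4, 11, 14, 19, 22, 23, 25], right=[]
  root=25; inorder splits into left=[4, 11, 14, 19, 22, 23], right=[]
  root=19; inorder splits into left=[4, 11, 14], right=[22, 23]
  root=22; inorder splits into left=[], right=[23]
  root=23; inorder splits into left=[], right=[]
  root=4; inorder splits into left=[], right=[11, 14]
  root=14; inorder splits into left=[11], right=[]
  root=11; inorder splits into left=[], right=[]
Reconstructed level-order: [29, 25, 19, 4, 22, 14, 23, 11]


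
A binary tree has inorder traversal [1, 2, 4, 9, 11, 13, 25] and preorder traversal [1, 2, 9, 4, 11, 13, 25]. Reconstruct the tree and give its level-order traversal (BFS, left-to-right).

Inorder:  [1, 2, 4, 9, 11, 13, 25]
Preorder: [1, 2, 9, 4, 11, 13, 25]
Algorithm: preorder visits root first, so consume preorder in order;
for each root, split the current inorder slice at that value into
left-subtree inorder and right-subtree inorder, then recurse.
Recursive splits:
  root=1; inorder splits into left=[], right=[2, 4, 9, 11, 13, 25]
  root=2; inorder splits into left=[], right=[4, 9, 11, 13, 25]
  root=9; inorder splits into left=[4], right=[11, 13, 25]
  root=4; inorder splits into left=[], right=[]
  root=11; inorder splits into left=[], right=[13, 25]
  root=13; inorder splits into left=[], right=[25]
  root=25; inorder splits into left=[], right=[]
Reconstructed level-order: [1, 2, 9, 4, 11, 13, 25]


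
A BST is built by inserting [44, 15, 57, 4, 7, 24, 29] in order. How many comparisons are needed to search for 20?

Search path for 20: 44 -> 15 -> 24
Found: False
Comparisons: 3


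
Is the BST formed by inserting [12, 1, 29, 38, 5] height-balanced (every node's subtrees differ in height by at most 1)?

Tree (level-order array): [12, 1, 29, None, 5, None, 38]
Definition: a tree is height-balanced if, at every node, |h(left) - h(right)| <= 1 (empty subtree has height -1).
Bottom-up per-node check:
  node 5: h_left=-1, h_right=-1, diff=0 [OK], height=0
  node 1: h_left=-1, h_right=0, diff=1 [OK], height=1
  node 38: h_left=-1, h_right=-1, diff=0 [OK], height=0
  node 29: h_left=-1, h_right=0, diff=1 [OK], height=1
  node 12: h_left=1, h_right=1, diff=0 [OK], height=2
All nodes satisfy the balance condition.
Result: Balanced


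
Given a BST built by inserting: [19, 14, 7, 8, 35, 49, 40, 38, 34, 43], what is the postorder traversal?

Tree insertion order: [19, 14, 7, 8, 35, 49, 40, 38, 34, 43]
Tree (level-order array): [19, 14, 35, 7, None, 34, 49, None, 8, None, None, 40, None, None, None, 38, 43]
Postorder traversal: [8, 7, 14, 34, 38, 43, 40, 49, 35, 19]


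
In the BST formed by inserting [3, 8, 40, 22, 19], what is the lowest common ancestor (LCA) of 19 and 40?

Tree insertion order: [3, 8, 40, 22, 19]
Tree (level-order array): [3, None, 8, None, 40, 22, None, 19]
In a BST, the LCA of p=19, q=40 is the first node v on the
root-to-leaf path with p <= v <= q (go left if both < v, right if both > v).
Walk from root:
  at 3: both 19 and 40 > 3, go right
  at 8: both 19 and 40 > 8, go right
  at 40: 19 <= 40 <= 40, this is the LCA
LCA = 40


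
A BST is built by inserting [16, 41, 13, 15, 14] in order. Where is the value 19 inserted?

Starting tree (level order): [16, 13, 41, None, 15, None, None, 14]
Insertion path: 16 -> 41
Result: insert 19 as left child of 41
Final tree (level order): [16, 13, 41, None, 15, 19, None, 14]


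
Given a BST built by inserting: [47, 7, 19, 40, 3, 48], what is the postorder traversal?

Tree insertion order: [47, 7, 19, 40, 3, 48]
Tree (level-order array): [47, 7, 48, 3, 19, None, None, None, None, None, 40]
Postorder traversal: [3, 40, 19, 7, 48, 47]


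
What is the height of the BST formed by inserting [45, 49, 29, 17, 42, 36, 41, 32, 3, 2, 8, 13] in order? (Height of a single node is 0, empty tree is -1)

Insertion order: [45, 49, 29, 17, 42, 36, 41, 32, 3, 2, 8, 13]
Tree (level-order array): [45, 29, 49, 17, 42, None, None, 3, None, 36, None, 2, 8, 32, 41, None, None, None, 13]
Compute height bottom-up (empty subtree = -1):
  height(2) = 1 + max(-1, -1) = 0
  height(13) = 1 + max(-1, -1) = 0
  height(8) = 1 + max(-1, 0) = 1
  height(3) = 1 + max(0, 1) = 2
  height(17) = 1 + max(2, -1) = 3
  height(32) = 1 + max(-1, -1) = 0
  height(41) = 1 + max(-1, -1) = 0
  height(36) = 1 + max(0, 0) = 1
  height(42) = 1 + max(1, -1) = 2
  height(29) = 1 + max(3, 2) = 4
  height(49) = 1 + max(-1, -1) = 0
  height(45) = 1 + max(4, 0) = 5
Height = 5


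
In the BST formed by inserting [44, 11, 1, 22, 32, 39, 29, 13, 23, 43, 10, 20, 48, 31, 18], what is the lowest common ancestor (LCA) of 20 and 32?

Tree insertion order: [44, 11, 1, 22, 32, 39, 29, 13, 23, 43, 10, 20, 48, 31, 18]
Tree (level-order array): [44, 11, 48, 1, 22, None, None, None, 10, 13, 32, None, None, None, 20, 29, 39, 18, None, 23, 31, None, 43]
In a BST, the LCA of p=20, q=32 is the first node v on the
root-to-leaf path with p <= v <= q (go left if both < v, right if both > v).
Walk from root:
  at 44: both 20 and 32 < 44, go left
  at 11: both 20 and 32 > 11, go right
  at 22: 20 <= 22 <= 32, this is the LCA
LCA = 22


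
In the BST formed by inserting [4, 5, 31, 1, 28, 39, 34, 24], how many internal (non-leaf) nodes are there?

Tree built from: [4, 5, 31, 1, 28, 39, 34, 24]
Tree (level-order array): [4, 1, 5, None, None, None, 31, 28, 39, 24, None, 34]
Rule: An internal node has at least one child.
Per-node child counts:
  node 4: 2 child(ren)
  node 1: 0 child(ren)
  node 5: 1 child(ren)
  node 31: 2 child(ren)
  node 28: 1 child(ren)
  node 24: 0 child(ren)
  node 39: 1 child(ren)
  node 34: 0 child(ren)
Matching nodes: [4, 5, 31, 28, 39]
Count of internal (non-leaf) nodes: 5


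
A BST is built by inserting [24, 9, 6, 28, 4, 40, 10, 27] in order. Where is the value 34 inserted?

Starting tree (level order): [24, 9, 28, 6, 10, 27, 40, 4]
Insertion path: 24 -> 28 -> 40
Result: insert 34 as left child of 40
Final tree (level order): [24, 9, 28, 6, 10, 27, 40, 4, None, None, None, None, None, 34]


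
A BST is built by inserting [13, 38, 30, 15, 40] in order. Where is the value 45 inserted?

Starting tree (level order): [13, None, 38, 30, 40, 15]
Insertion path: 13 -> 38 -> 40
Result: insert 45 as right child of 40
Final tree (level order): [13, None, 38, 30, 40, 15, None, None, 45]


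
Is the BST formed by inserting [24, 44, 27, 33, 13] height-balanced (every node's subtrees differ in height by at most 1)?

Tree (level-order array): [24, 13, 44, None, None, 27, None, None, 33]
Definition: a tree is height-balanced if, at every node, |h(left) - h(right)| <= 1 (empty subtree has height -1).
Bottom-up per-node check:
  node 13: h_left=-1, h_right=-1, diff=0 [OK], height=0
  node 33: h_left=-1, h_right=-1, diff=0 [OK], height=0
  node 27: h_left=-1, h_right=0, diff=1 [OK], height=1
  node 44: h_left=1, h_right=-1, diff=2 [FAIL (|1--1|=2 > 1)], height=2
  node 24: h_left=0, h_right=2, diff=2 [FAIL (|0-2|=2 > 1)], height=3
Node 44 violates the condition: |1 - -1| = 2 > 1.
Result: Not balanced


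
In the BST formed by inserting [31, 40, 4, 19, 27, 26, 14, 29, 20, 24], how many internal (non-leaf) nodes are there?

Tree built from: [31, 40, 4, 19, 27, 26, 14, 29, 20, 24]
Tree (level-order array): [31, 4, 40, None, 19, None, None, 14, 27, None, None, 26, 29, 20, None, None, None, None, 24]
Rule: An internal node has at least one child.
Per-node child counts:
  node 31: 2 child(ren)
  node 4: 1 child(ren)
  node 19: 2 child(ren)
  node 14: 0 child(ren)
  node 27: 2 child(ren)
  node 26: 1 child(ren)
  node 20: 1 child(ren)
  node 24: 0 child(ren)
  node 29: 0 child(ren)
  node 40: 0 child(ren)
Matching nodes: [31, 4, 19, 27, 26, 20]
Count of internal (non-leaf) nodes: 6


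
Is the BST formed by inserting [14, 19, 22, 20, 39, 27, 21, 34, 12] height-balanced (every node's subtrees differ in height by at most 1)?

Tree (level-order array): [14, 12, 19, None, None, None, 22, 20, 39, None, 21, 27, None, None, None, None, 34]
Definition: a tree is height-balanced if, at every node, |h(left) - h(right)| <= 1 (empty subtree has height -1).
Bottom-up per-node check:
  node 12: h_left=-1, h_right=-1, diff=0 [OK], height=0
  node 21: h_left=-1, h_right=-1, diff=0 [OK], height=0
  node 20: h_left=-1, h_right=0, diff=1 [OK], height=1
  node 34: h_left=-1, h_right=-1, diff=0 [OK], height=0
  node 27: h_left=-1, h_right=0, diff=1 [OK], height=1
  node 39: h_left=1, h_right=-1, diff=2 [FAIL (|1--1|=2 > 1)], height=2
  node 22: h_left=1, h_right=2, diff=1 [OK], height=3
  node 19: h_left=-1, h_right=3, diff=4 [FAIL (|-1-3|=4 > 1)], height=4
  node 14: h_left=0, h_right=4, diff=4 [FAIL (|0-4|=4 > 1)], height=5
Node 39 violates the condition: |1 - -1| = 2 > 1.
Result: Not balanced


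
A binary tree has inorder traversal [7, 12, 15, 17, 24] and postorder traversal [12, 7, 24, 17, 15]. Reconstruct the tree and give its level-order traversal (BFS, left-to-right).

Inorder:   [7, 12, 15, 17, 24]
Postorder: [12, 7, 24, 17, 15]
Algorithm: postorder visits root last, so walk postorder right-to-left;
each value is the root of the current inorder slice — split it at that
value, recurse on the right subtree first, then the left.
Recursive splits:
  root=15; inorder splits into left=[7, 12], right=[17, 24]
  root=17; inorder splits into left=[], right=[24]
  root=24; inorder splits into left=[], right=[]
  root=7; inorder splits into left=[], right=[12]
  root=12; inorder splits into left=[], right=[]
Reconstructed level-order: [15, 7, 17, 12, 24]


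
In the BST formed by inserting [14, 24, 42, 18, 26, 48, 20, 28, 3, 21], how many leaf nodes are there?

Tree built from: [14, 24, 42, 18, 26, 48, 20, 28, 3, 21]
Tree (level-order array): [14, 3, 24, None, None, 18, 42, None, 20, 26, 48, None, 21, None, 28]
Rule: A leaf has 0 children.
Per-node child counts:
  node 14: 2 child(ren)
  node 3: 0 child(ren)
  node 24: 2 child(ren)
  node 18: 1 child(ren)
  node 20: 1 child(ren)
  node 21: 0 child(ren)
  node 42: 2 child(ren)
  node 26: 1 child(ren)
  node 28: 0 child(ren)
  node 48: 0 child(ren)
Matching nodes: [3, 21, 28, 48]
Count of leaf nodes: 4


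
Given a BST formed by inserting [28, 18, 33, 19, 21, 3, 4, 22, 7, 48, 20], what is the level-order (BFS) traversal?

Tree insertion order: [28, 18, 33, 19, 21, 3, 4, 22, 7, 48, 20]
Tree (level-order array): [28, 18, 33, 3, 19, None, 48, None, 4, None, 21, None, None, None, 7, 20, 22]
BFS from the root, enqueuing left then right child of each popped node:
  queue [28] -> pop 28, enqueue [18, 33], visited so far: [28]
  queue [18, 33] -> pop 18, enqueue [3, 19], visited so far: [28, 18]
  queue [33, 3, 19] -> pop 33, enqueue [48], visited so far: [28, 18, 33]
  queue [3, 19, 48] -> pop 3, enqueue [4], visited so far: [28, 18, 33, 3]
  queue [19, 48, 4] -> pop 19, enqueue [21], visited so far: [28, 18, 33, 3, 19]
  queue [48, 4, 21] -> pop 48, enqueue [none], visited so far: [28, 18, 33, 3, 19, 48]
  queue [4, 21] -> pop 4, enqueue [7], visited so far: [28, 18, 33, 3, 19, 48, 4]
  queue [21, 7] -> pop 21, enqueue [20, 22], visited so far: [28, 18, 33, 3, 19, 48, 4, 21]
  queue [7, 20, 22] -> pop 7, enqueue [none], visited so far: [28, 18, 33, 3, 19, 48, 4, 21, 7]
  queue [20, 22] -> pop 20, enqueue [none], visited so far: [28, 18, 33, 3, 19, 48, 4, 21, 7, 20]
  queue [22] -> pop 22, enqueue [none], visited so far: [28, 18, 33, 3, 19, 48, 4, 21, 7, 20, 22]
Result: [28, 18, 33, 3, 19, 48, 4, 21, 7, 20, 22]


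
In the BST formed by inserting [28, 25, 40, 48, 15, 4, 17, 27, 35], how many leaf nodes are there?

Tree built from: [28, 25, 40, 48, 15, 4, 17, 27, 35]
Tree (level-order array): [28, 25, 40, 15, 27, 35, 48, 4, 17]
Rule: A leaf has 0 children.
Per-node child counts:
  node 28: 2 child(ren)
  node 25: 2 child(ren)
  node 15: 2 child(ren)
  node 4: 0 child(ren)
  node 17: 0 child(ren)
  node 27: 0 child(ren)
  node 40: 2 child(ren)
  node 35: 0 child(ren)
  node 48: 0 child(ren)
Matching nodes: [4, 17, 27, 35, 48]
Count of leaf nodes: 5


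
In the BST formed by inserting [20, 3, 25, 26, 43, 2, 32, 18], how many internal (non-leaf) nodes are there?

Tree built from: [20, 3, 25, 26, 43, 2, 32, 18]
Tree (level-order array): [20, 3, 25, 2, 18, None, 26, None, None, None, None, None, 43, 32]
Rule: An internal node has at least one child.
Per-node child counts:
  node 20: 2 child(ren)
  node 3: 2 child(ren)
  node 2: 0 child(ren)
  node 18: 0 child(ren)
  node 25: 1 child(ren)
  node 26: 1 child(ren)
  node 43: 1 child(ren)
  node 32: 0 child(ren)
Matching nodes: [20, 3, 25, 26, 43]
Count of internal (non-leaf) nodes: 5


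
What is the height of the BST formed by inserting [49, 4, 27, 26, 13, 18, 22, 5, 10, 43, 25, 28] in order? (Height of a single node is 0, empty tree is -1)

Insertion order: [49, 4, 27, 26, 13, 18, 22, 5, 10, 43, 25, 28]
Tree (level-order array): [49, 4, None, None, 27, 26, 43, 13, None, 28, None, 5, 18, None, None, None, 10, None, 22, None, None, None, 25]
Compute height bottom-up (empty subtree = -1):
  height(10) = 1 + max(-1, -1) = 0
  height(5) = 1 + max(-1, 0) = 1
  height(25) = 1 + max(-1, -1) = 0
  height(22) = 1 + max(-1, 0) = 1
  height(18) = 1 + max(-1, 1) = 2
  height(13) = 1 + max(1, 2) = 3
  height(26) = 1 + max(3, -1) = 4
  height(28) = 1 + max(-1, -1) = 0
  height(43) = 1 + max(0, -1) = 1
  height(27) = 1 + max(4, 1) = 5
  height(4) = 1 + max(-1, 5) = 6
  height(49) = 1 + max(6, -1) = 7
Height = 7


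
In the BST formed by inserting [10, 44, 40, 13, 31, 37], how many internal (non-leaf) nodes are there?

Tree built from: [10, 44, 40, 13, 31, 37]
Tree (level-order array): [10, None, 44, 40, None, 13, None, None, 31, None, 37]
Rule: An internal node has at least one child.
Per-node child counts:
  node 10: 1 child(ren)
  node 44: 1 child(ren)
  node 40: 1 child(ren)
  node 13: 1 child(ren)
  node 31: 1 child(ren)
  node 37: 0 child(ren)
Matching nodes: [10, 44, 40, 13, 31]
Count of internal (non-leaf) nodes: 5


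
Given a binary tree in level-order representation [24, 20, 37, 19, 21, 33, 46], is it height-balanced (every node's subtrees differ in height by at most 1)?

Tree (level-order array): [24, 20, 37, 19, 21, 33, 46]
Definition: a tree is height-balanced if, at every node, |h(left) - h(right)| <= 1 (empty subtree has height -1).
Bottom-up per-node check:
  node 19: h_left=-1, h_right=-1, diff=0 [OK], height=0
  node 21: h_left=-1, h_right=-1, diff=0 [OK], height=0
  node 20: h_left=0, h_right=0, diff=0 [OK], height=1
  node 33: h_left=-1, h_right=-1, diff=0 [OK], height=0
  node 46: h_left=-1, h_right=-1, diff=0 [OK], height=0
  node 37: h_left=0, h_right=0, diff=0 [OK], height=1
  node 24: h_left=1, h_right=1, diff=0 [OK], height=2
All nodes satisfy the balance condition.
Result: Balanced


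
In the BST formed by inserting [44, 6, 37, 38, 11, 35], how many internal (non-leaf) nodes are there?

Tree built from: [44, 6, 37, 38, 11, 35]
Tree (level-order array): [44, 6, None, None, 37, 11, 38, None, 35]
Rule: An internal node has at least one child.
Per-node child counts:
  node 44: 1 child(ren)
  node 6: 1 child(ren)
  node 37: 2 child(ren)
  node 11: 1 child(ren)
  node 35: 0 child(ren)
  node 38: 0 child(ren)
Matching nodes: [44, 6, 37, 11]
Count of internal (non-leaf) nodes: 4


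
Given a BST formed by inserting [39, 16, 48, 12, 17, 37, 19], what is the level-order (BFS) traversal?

Tree insertion order: [39, 16, 48, 12, 17, 37, 19]
Tree (level-order array): [39, 16, 48, 12, 17, None, None, None, None, None, 37, 19]
BFS from the root, enqueuing left then right child of each popped node:
  queue [39] -> pop 39, enqueue [16, 48], visited so far: [39]
  queue [16, 48] -> pop 16, enqueue [12, 17], visited so far: [39, 16]
  queue [48, 12, 17] -> pop 48, enqueue [none], visited so far: [39, 16, 48]
  queue [12, 17] -> pop 12, enqueue [none], visited so far: [39, 16, 48, 12]
  queue [17] -> pop 17, enqueue [37], visited so far: [39, 16, 48, 12, 17]
  queue [37] -> pop 37, enqueue [19], visited so far: [39, 16, 48, 12, 17, 37]
  queue [19] -> pop 19, enqueue [none], visited so far: [39, 16, 48, 12, 17, 37, 19]
Result: [39, 16, 48, 12, 17, 37, 19]
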